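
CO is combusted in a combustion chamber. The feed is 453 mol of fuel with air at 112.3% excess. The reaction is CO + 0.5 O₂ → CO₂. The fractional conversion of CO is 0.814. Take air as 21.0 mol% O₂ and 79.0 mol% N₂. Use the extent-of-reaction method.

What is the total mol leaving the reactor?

Stoichiometric O₂ = 0.5 × 453 = 226.5 mol; O₂ fed = 226.5 × 2.123 = 480.9 mol.
N₂ fed = 480.9 × 79/21 = 1809 mol.
Fuel reacted = 0.814 × 453 → ξ = 368.7 mol.
Outlet (n = n₀ + ν ξ):
  CO: 453 − 1(368.7) = 84.26
  O₂: 480.9 − 0.5(368.7) = 296.5
  N₂: 1809 (inert)
  CO₂: 0 + 1(368.7) = 368.7
Total out = 84.26 + 296.5 + 1809 + 368.7 = 2558 mol.

2560 mol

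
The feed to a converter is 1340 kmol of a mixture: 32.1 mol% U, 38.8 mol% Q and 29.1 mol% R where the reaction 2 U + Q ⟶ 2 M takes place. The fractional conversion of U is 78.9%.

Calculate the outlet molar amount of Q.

350 kmol

U reacted = 0.789 × 430.1 = 339.4 kmol; ν_U = −2, so ξ = 339.4/2 = 169.7 kmol.
Outlet amounts (n = n₀ + ν ξ):
  U: 430.1 − 2(169.7) = 90.76
  Q: 519.9 − 1(169.7) = 350.2
  M: 0 + 2(169.7) = 339.4
  R: 389.9 (inert)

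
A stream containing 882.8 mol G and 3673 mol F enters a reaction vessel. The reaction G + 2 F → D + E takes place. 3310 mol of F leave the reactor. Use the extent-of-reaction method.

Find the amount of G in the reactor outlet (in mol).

For F: n = n₀ − 2ξ → 3310 = 3673 − 2ξ, giving ξ = 181.5 mol.
Outlet amounts (n = n₀ + ν ξ):
  G: 882.8 − 1(181.5) = 701.3
  F: 3673 − 2(181.5) = 3310
  D: 0 + 1(181.5) = 181.5
  E: 0 + 1(181.5) = 181.5

701 mol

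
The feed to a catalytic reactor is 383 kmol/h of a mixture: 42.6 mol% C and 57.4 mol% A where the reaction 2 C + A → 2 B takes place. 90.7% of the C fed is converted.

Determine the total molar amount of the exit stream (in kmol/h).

309 kmol/h

C reacted = 0.907 × 163.2 = 148 kmol/h; ν_C = −2, so ξ = 148/2 = 73.99 kmol/h.
Outlet amounts (n = n₀ + ν ξ):
  C: 163.2 − 2(73.99) = 15.17
  A: 219.8 − 1(73.99) = 145.8
  B: 0 + 2(73.99) = 148
Total out = 15.17 + 145.8 + 148 = 309 kmol/h.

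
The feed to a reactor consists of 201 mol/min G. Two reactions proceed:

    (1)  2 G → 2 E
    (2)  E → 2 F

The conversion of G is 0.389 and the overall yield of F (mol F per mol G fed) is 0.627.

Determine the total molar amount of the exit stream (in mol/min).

Conversion of G: G consumed = 2ξ₁ = 0.389 × 201 → ξ₁ = 39.09 mol/min.
Yield of F: 2ξ₂ / 201 = 0.627 → ξ₂ = 63.01 mol/min.
Outlet amounts (n = n₀ + Σ ν·ξ):
  G: 201 − 2(39.09) = 122.8
  E: 0 + 2(39.09) − 1(63.01) = 15.18
  F: 0 + 2(63.01) = 126
Total out = 122.8 + 15.18 + 126 = 264 mol/min.

264 mol/min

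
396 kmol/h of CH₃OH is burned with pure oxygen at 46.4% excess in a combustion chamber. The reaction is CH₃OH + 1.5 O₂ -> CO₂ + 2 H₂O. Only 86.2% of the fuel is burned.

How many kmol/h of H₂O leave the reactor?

683 kmol/h

Stoichiometric O₂ = 1.5 × 396 = 594 kmol/h; O₂ fed = 594 × 1.464 = 869.6 kmol/h.
Fuel reacted = 0.862 × 396 → ξ = 341.4 kmol/h.
Outlet (n = n₀ + ν ξ):
  CH₃OH: 396 − 1(341.4) = 54.65
  O₂: 869.6 − 1.5(341.4) = 357.6
  CO₂: 0 + 1(341.4) = 341.4
  H₂O: 0 + 2(341.4) = 682.7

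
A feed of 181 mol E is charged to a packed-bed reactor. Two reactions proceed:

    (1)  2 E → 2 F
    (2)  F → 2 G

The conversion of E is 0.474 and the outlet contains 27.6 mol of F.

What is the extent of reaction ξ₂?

Conversion of E: E consumed = 2ξ₁ = 0.474 × 181 → ξ₁ = 42.9 mol.
F balance: n_F = 0 + 2ξ₁ − 1ξ₂ = 27.6 → ξ₂ = (2·42.9 − 27.6)/1 = 58.19 mol.
Outlet amounts (n = n₀ + Σ ν·ξ):
  E: 181 − 2(42.9) = 95.21
  F: 0 + 2(42.9) − 1(58.19) = 27.6
  G: 0 + 2(58.19) = 116.4

ξ₂ = 58.2 mol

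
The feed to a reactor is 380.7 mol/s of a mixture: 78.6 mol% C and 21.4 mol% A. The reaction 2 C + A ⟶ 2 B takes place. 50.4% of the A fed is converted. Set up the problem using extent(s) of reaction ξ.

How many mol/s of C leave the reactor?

A reacted = 0.504 × 81.47 = 41.06 mol/s; ν_A = −1, so ξ = 41.06/1 = 41.06 mol/s.
Outlet amounts (n = n₀ + ν ξ):
  C: 299.2 − 2(41.06) = 217.1
  A: 81.47 − 1(41.06) = 40.41
  B: 0 + 2(41.06) = 82.12

217 mol/s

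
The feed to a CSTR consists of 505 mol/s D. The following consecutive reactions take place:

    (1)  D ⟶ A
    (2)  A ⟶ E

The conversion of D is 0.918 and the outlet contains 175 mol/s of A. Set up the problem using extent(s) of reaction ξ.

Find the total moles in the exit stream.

505 mol/s

Conversion of D: D consumed = 1ξ₁ = 0.918 × 505 → ξ₁ = 463.6 mol/s.
A balance: n_A = 0 + 1ξ₁ − 1ξ₂ = 175 → ξ₂ = (1·463.6 − 175)/1 = 288.6 mol/s.
Outlet amounts (n = n₀ + Σ ν·ξ):
  D: 505 − 1(463.6) = 41.41
  A: 0 + 1(463.6) − 1(288.6) = 175
  E: 0 + 1(288.6) = 288.6
Total out = 41.41 + 175 + 288.6 = 505 mol/s.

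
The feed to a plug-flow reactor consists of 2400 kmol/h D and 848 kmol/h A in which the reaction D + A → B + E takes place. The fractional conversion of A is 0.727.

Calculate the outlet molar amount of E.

A reacted = 0.727 × 848 = 616.5 kmol/h; ν_A = −1, so ξ = 616.5/1 = 616.5 kmol/h.
Outlet amounts (n = n₀ + ν ξ):
  D: 2400 − 1(616.5) = 1784
  A: 848 − 1(616.5) = 231.5
  B: 0 + 1(616.5) = 616.5
  E: 0 + 1(616.5) = 616.5

616 kmol/h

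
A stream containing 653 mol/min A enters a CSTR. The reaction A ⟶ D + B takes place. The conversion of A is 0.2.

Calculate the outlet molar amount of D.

A reacted = 0.2 × 653 = 130.6 mol/min; ν_A = −1, so ξ = 130.6/1 = 130.6 mol/min.
Outlet amounts (n = n₀ + ν ξ):
  A: 653 − 1(130.6) = 522.4
  D: 0 + 1(130.6) = 130.6
  B: 0 + 1(130.6) = 130.6

131 mol/min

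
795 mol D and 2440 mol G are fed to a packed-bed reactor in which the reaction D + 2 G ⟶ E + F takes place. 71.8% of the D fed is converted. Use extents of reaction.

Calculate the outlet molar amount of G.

D reacted = 0.718 × 795 = 570.8 mol; ν_D = −1, so ξ = 570.8/1 = 570.8 mol.
Outlet amounts (n = n₀ + ν ξ):
  D: 795 − 1(570.8) = 224.2
  G: 2440 − 2(570.8) = 1298
  E: 0 + 1(570.8) = 570.8
  F: 0 + 1(570.8) = 570.8

1300 mol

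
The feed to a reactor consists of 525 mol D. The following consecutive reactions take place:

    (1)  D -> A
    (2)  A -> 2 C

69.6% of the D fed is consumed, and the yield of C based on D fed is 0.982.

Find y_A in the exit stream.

0.137

Conversion of D: D consumed = 1ξ₁ = 0.696 × 525 → ξ₁ = 365.4 mol.
Yield of C: 2ξ₂ / 525 = 0.982 → ξ₂ = 257.8 mol.
Outlet amounts (n = n₀ + Σ ν·ξ):
  D: 525 − 1(365.4) = 159.6
  A: 0 + 1(365.4) − 1(257.8) = 107.6
  C: 0 + 2(257.8) = 515.5
Total out = 782.8 mol; y_A = 107.6 / 782.8 = 0.1375.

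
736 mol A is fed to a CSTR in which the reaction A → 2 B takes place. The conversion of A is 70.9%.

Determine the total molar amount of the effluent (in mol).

1260 mol

A reacted = 0.709 × 736 = 521.8 mol; ν_A = −1, so ξ = 521.8/1 = 521.8 mol.
Outlet amounts (n = n₀ + ν ξ):
  A: 736 − 1(521.8) = 214.2
  B: 0 + 2(521.8) = 1044
Total out = 214.2 + 1044 = 1258 mol.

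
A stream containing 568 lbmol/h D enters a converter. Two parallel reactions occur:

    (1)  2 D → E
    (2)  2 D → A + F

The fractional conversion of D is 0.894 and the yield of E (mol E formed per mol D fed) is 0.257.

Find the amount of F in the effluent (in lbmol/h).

Yield of E: 1ξ₁ / 568 = 0.257 → ξ₁ = 146 lbmol/h.
Conversion of D: 2ξ₁ + 2ξ₂ = 0.894 × 568 = 507.8 → ξ₂ = 107.9 lbmol/h.
Outlet amounts (n = n₀ + Σ ν·ξ):
  D: 568 − 2(146) − 2(107.9) = 60.21
  E: 0 + 1(146) = 146
  A: 0 + 1(107.9) = 107.9
  F: 0 + 1(107.9) = 107.9

108 lbmol/h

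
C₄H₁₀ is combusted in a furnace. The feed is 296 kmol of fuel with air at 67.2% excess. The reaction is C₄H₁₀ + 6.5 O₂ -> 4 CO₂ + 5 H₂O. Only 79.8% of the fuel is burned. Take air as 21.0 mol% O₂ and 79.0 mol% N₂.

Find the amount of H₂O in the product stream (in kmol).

Stoichiometric O₂ = 6.5 × 296 = 1924 kmol; O₂ fed = 1924 × 1.672 = 3217 kmol.
N₂ fed = 3217 × 79/21 = 12100 kmol.
Fuel reacted = 0.798 × 296 → ξ = 236.2 kmol.
Outlet (n = n₀ + ν ξ):
  C₄H₁₀: 296 − 1(236.2) = 59.79
  O₂: 3217 − 6.5(236.2) = 1682
  N₂: 12100 (inert)
  CO₂: 0 + 4(236.2) = 944.8
  H₂O: 0 + 5(236.2) = 1181

1180 kmol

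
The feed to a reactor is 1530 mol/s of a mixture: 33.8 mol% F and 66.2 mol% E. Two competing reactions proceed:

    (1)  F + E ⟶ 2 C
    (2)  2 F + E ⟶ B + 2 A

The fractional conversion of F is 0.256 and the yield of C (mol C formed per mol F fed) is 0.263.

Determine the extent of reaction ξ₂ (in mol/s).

ξ₂ = 32.2 mol/s

Yield of C: 2ξ₁ / 517.1 = 0.263 → ξ₁ = 68 mol/s.
Conversion of F: 1ξ₁ + 2ξ₂ = 0.256 × 517.1 = 132.4 → ξ₂ = 32.19 mol/s.
Outlet amounts (n = n₀ + Σ ν·ξ):
  F: 517.1 − 1(68) − 2(32.19) = 384.8
  E: 1013 − 1(68) − 1(32.19) = 912.7
  C: 0 + 2(68) = 136
  B: 0 + 1(32.19) = 32.19
  A: 0 + 2(32.19) = 64.38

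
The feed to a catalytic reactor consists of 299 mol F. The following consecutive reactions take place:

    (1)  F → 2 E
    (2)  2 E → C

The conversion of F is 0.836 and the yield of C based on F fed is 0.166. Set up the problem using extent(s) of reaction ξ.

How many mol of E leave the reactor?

Conversion of F: F consumed = 1ξ₁ = 0.836 × 299 → ξ₁ = 250 mol.
Yield of C: 1ξ₂ / 299 = 0.166 → ξ₂ = 49.63 mol.
Outlet amounts (n = n₀ + Σ ν·ξ):
  F: 299 − 1(250) = 49.04
  E: 0 + 2(250) − 2(49.63) = 400.7
  C: 0 + 1(49.63) = 49.63

401 mol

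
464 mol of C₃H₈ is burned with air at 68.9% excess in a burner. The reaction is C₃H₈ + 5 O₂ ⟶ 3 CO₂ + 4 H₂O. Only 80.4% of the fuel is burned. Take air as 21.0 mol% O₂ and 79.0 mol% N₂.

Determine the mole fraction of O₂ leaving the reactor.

0.105

Stoichiometric O₂ = 5 × 464 = 2320 mol; O₂ fed = 2320 × 1.689 = 3918 mol.
N₂ fed = 3918 × 79/21 = 14740 mol.
Fuel reacted = 0.804 × 464 → ξ = 373.1 mol.
Outlet (n = n₀ + ν ξ):
  C₃H₈: 464 − 1(373.1) = 90.94
  O₂: 3918 − 5(373.1) = 2053
  N₂: 14740 (inert)
  CO₂: 0 + 3(373.1) = 1119
  H₂O: 0 + 4(373.1) = 1492
Total out = 19500 mol; y_O₂ = 2053 / 19500 = 0.1053.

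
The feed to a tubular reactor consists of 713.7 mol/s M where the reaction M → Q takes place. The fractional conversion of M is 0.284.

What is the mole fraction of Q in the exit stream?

0.284

M reacted = 0.284 × 713.7 = 202.7 mol/s; ν_M = −1, so ξ = 202.7/1 = 202.7 mol/s.
Outlet amounts (n = n₀ + ν ξ):
  M: 713.7 − 1(202.7) = 511
  Q: 0 + 1(202.7) = 202.7
Total out = 713.7 mol/s; y_Q = 202.7 / 713.7 = 0.284.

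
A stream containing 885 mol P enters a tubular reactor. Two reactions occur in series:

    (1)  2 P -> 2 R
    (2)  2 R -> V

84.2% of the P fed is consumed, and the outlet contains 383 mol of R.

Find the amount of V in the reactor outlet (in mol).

Conversion of P: P consumed = 2ξ₁ = 0.842 × 885 → ξ₁ = 372.6 mol.
R balance: n_R = 0 + 2ξ₁ − 2ξ₂ = 383 → ξ₂ = (2·372.6 − 383)/2 = 181.1 mol.
Outlet amounts (n = n₀ + Σ ν·ξ):
  P: 885 − 2(372.6) = 139.8
  R: 0 + 2(372.6) − 2(181.1) = 383
  V: 0 + 1(181.1) = 181.1

181 mol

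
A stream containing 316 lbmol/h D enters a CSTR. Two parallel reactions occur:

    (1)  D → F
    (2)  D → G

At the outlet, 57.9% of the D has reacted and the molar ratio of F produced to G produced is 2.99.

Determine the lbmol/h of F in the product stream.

Conversion of D: D consumed = 0.579 × 316 = 183 lbmol/h = 1ξ₁ + 1ξ₂.
Selectivity: 1ξ₁ / (1ξ₂) = 2.99 → ξ₁ = 2.99 ξ₂.
Substitute: (1·2.99 + 1) ξ₂ = 183 → ξ₂ = 45.86 lbmol/h, ξ₁ = 137.1 lbmol/h.
Outlet amounts (n = n₀ + Σ ν·ξ):
  D: 316 − 1(137.1) − 1(45.86) = 133
  F: 0 + 1(137.1) = 137.1
  G: 0 + 1(45.86) = 45.86

137 lbmol/h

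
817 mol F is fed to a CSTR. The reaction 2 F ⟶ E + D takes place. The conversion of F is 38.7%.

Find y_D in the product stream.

0.194

F reacted = 0.387 × 817 = 316.2 mol; ν_F = −2, so ξ = 316.2/2 = 158.1 mol.
Outlet amounts (n = n₀ + ν ξ):
  F: 817 − 2(158.1) = 500.8
  E: 0 + 1(158.1) = 158.1
  D: 0 + 1(158.1) = 158.1
Total out = 817 mol; y_D = 158.1 / 817 = 0.1935.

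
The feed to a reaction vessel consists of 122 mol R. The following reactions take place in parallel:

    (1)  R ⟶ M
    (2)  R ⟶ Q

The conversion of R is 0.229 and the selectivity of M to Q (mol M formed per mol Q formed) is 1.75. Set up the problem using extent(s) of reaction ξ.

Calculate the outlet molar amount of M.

17.8 mol

Conversion of R: R consumed = 0.229 × 122 = 27.94 mol = 1ξ₁ + 1ξ₂.
Selectivity: 1ξ₁ / (1ξ₂) = 1.75 → ξ₁ = 1.75 ξ₂.
Substitute: (1·1.75 + 1) ξ₂ = 27.94 → ξ₂ = 10.16 mol, ξ₁ = 17.78 mol.
Outlet amounts (n = n₀ + Σ ν·ξ):
  R: 122 − 1(17.78) − 1(10.16) = 94.06
  M: 0 + 1(17.78) = 17.78
  Q: 0 + 1(10.16) = 10.16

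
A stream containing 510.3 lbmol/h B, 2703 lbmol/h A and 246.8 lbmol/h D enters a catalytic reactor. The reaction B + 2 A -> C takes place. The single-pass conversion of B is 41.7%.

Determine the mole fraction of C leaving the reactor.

B reacted = 0.417 × 510.3 = 212.8 lbmol/h; ν_B = −1, so ξ = 212.8/1 = 212.8 lbmol/h.
Outlet amounts (n = n₀ + ν ξ):
  B: 510.3 − 1(212.8) = 297.5
  A: 2703 − 2(212.8) = 2277
  C: 0 + 1(212.8) = 212.8
  D: 246.8 (inert)
Total out = 3035 lbmol/h; y_C = 212.8 / 3035 = 0.07013.

0.0701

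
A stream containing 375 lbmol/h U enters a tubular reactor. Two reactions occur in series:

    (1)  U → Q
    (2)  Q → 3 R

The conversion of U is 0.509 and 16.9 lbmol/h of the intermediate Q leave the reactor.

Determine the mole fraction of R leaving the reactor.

0.722

Conversion of U: U consumed = 1ξ₁ = 0.509 × 375 → ξ₁ = 190.9 lbmol/h.
Q balance: n_Q = 0 + 1ξ₁ − 1ξ₂ = 16.9 → ξ₂ = (1·190.9 − 16.9)/1 = 174 lbmol/h.
Outlet amounts (n = n₀ + Σ ν·ξ):
  U: 375 − 1(190.9) = 184.1
  Q: 0 + 1(190.9) − 1(174) = 16.9
  R: 0 + 3(174) = 521.9
Total out = 722.9 lbmol/h; y_R = 521.9 / 722.9 = 0.7219.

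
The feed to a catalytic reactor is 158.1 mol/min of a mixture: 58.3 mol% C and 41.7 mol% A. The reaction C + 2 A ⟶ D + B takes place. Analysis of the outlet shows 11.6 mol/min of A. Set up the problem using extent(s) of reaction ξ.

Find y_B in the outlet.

0.207

For A: n = n₀ − 2ξ → 11.6 = 65.93 − 2ξ, giving ξ = 27.16 mol/min.
Outlet amounts (n = n₀ + ν ξ):
  C: 92.17 − 1(27.16) = 65.01
  A: 65.93 − 2(27.16) = 11.6
  D: 0 + 1(27.16) = 27.16
  B: 0 + 1(27.16) = 27.16
Total out = 130.9 mol/min; y_B = 27.16 / 130.9 = 0.2075.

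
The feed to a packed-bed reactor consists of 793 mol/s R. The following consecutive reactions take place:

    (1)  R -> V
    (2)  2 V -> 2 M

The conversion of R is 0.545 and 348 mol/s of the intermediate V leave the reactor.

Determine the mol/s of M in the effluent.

84.2 mol/s

Conversion of R: R consumed = 1ξ₁ = 0.545 × 793 → ξ₁ = 432.2 mol/s.
V balance: n_V = 0 + 1ξ₁ − 2ξ₂ = 348 → ξ₂ = (1·432.2 − 348)/2 = 42.09 mol/s.
Outlet amounts (n = n₀ + Σ ν·ξ):
  R: 793 − 1(432.2) = 360.8
  V: 0 + 1(432.2) − 2(42.09) = 348
  M: 0 + 2(42.09) = 84.19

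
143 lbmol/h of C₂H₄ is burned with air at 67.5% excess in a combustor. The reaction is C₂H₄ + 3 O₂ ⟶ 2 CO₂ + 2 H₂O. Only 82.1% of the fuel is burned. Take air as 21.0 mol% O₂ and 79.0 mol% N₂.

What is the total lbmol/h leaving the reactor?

3560 lbmol/h

Stoichiometric O₂ = 3 × 143 = 429 lbmol/h; O₂ fed = 429 × 1.675 = 718.6 lbmol/h.
N₂ fed = 718.6 × 79/21 = 2703 lbmol/h.
Fuel reacted = 0.821 × 143 → ξ = 117.4 lbmol/h.
Outlet (n = n₀ + ν ξ):
  C₂H₄: 143 − 1(117.4) = 25.6
  O₂: 718.6 − 3(117.4) = 366.4
  N₂: 2703 (inert)
  CO₂: 0 + 2(117.4) = 234.8
  H₂O: 0 + 2(117.4) = 234.8
Total out = 25.6 + 366.4 + 2703 + 234.8 + 234.8 = 3565 lbmol/h.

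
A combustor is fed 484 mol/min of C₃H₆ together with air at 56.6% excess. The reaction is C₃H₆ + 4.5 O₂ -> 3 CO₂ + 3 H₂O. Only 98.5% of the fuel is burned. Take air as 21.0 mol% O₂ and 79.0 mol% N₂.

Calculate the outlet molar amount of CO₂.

1430 mol/min

Stoichiometric O₂ = 4.5 × 484 = 2178 mol/min; O₂ fed = 2178 × 1.566 = 3411 mol/min.
N₂ fed = 3411 × 79/21 = 12830 mol/min.
Fuel reacted = 0.985 × 484 → ξ = 476.7 mol/min.
Outlet (n = n₀ + ν ξ):
  C₃H₆: 484 − 1(476.7) = 7.26
  O₂: 3411 − 4.5(476.7) = 1265
  N₂: 12830 (inert)
  CO₂: 0 + 3(476.7) = 1430
  H₂O: 0 + 3(476.7) = 1430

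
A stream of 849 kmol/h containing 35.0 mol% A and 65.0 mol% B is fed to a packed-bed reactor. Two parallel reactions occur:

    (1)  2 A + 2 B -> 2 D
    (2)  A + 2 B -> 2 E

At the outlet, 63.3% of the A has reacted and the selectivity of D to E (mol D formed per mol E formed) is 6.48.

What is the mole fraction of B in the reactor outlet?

Conversion of A: A consumed = 0.633 × 297.1 = 188.1 kmol/h = 2ξ₁ + 1ξ₂.
Selectivity: 2ξ₁ / (2ξ₂) = 6.48 → ξ₁ = 6.48 ξ₂.
Substitute: (2·6.48 + 1) ξ₂ = 188.1 → ξ₂ = 13.47 kmol/h, ξ₁ = 87.31 kmol/h.
Outlet amounts (n = n₀ + Σ ν·ξ):
  A: 297.1 − 2(87.31) − 1(13.47) = 109.1
  B: 551.9 − 2(87.31) − 2(13.47) = 350.3
  D: 0 + 2(87.31) = 174.6
  E: 0 + 2(13.47) = 26.95
Total out = 660.9 kmol/h; y_B = 350.3 / 660.9 = 0.53.

0.53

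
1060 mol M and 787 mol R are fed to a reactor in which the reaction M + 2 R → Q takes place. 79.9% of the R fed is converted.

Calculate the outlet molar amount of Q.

314 mol

R reacted = 0.799 × 787 = 628.8 mol; ν_R = −2, so ξ = 628.8/2 = 314.4 mol.
Outlet amounts (n = n₀ + ν ξ):
  M: 1060 − 1(314.4) = 745.6
  R: 787 − 2(314.4) = 158.2
  Q: 0 + 1(314.4) = 314.4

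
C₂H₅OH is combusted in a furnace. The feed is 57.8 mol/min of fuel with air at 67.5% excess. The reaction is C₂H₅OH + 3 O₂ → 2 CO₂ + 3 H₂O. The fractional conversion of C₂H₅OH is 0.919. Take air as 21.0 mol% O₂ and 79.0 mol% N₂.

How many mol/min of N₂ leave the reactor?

1090 mol/min

Stoichiometric O₂ = 3 × 57.8 = 173.4 mol/min; O₂ fed = 173.4 × 1.675 = 290.4 mol/min.
N₂ fed = 290.4 × 79/21 = 1093 mol/min.
Fuel reacted = 0.919 × 57.8 → ξ = 53.12 mol/min.
Outlet (n = n₀ + ν ξ):
  C₂H₅OH: 57.8 − 1(53.12) = 4.682
  O₂: 290.4 − 3(53.12) = 131.1
  N₂: 1093 (inert)
  CO₂: 0 + 2(53.12) = 106.2
  H₂O: 0 + 3(53.12) = 159.4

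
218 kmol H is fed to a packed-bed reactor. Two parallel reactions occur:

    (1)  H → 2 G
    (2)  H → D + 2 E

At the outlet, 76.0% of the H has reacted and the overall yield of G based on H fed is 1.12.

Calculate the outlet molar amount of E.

Yield of G: 2ξ₁ / 218 = 1.12 → ξ₁ = 122.1 kmol.
Conversion of H: 1ξ₁ + 1ξ₂ = 0.76 × 218 = 165.7 → ξ₂ = 43.6 kmol.
Outlet amounts (n = n₀ + Σ ν·ξ):
  H: 218 − 1(122.1) − 1(43.6) = 52.32
  G: 0 + 2(122.1) = 244.2
  D: 0 + 1(43.6) = 43.6
  E: 0 + 2(43.6) = 87.2

87.2 kmol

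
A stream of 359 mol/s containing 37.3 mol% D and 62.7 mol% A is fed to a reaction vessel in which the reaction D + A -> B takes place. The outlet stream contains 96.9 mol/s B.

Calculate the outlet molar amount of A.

For B: n = n₀ + 1ξ → 96.9 = 0 + 1ξ, giving ξ = 96.9 mol/s.
Outlet amounts (n = n₀ + ν ξ):
  D: 133.9 − 1(96.9) = 37.01
  A: 225.1 − 1(96.9) = 128.2
  B: 0 + 1(96.9) = 96.9

128 mol/s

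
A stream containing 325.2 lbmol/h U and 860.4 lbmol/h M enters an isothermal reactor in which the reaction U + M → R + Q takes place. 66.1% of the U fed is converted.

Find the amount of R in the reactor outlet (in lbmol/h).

U reacted = 0.661 × 325.2 = 215 lbmol/h; ν_U = −1, so ξ = 215/1 = 215 lbmol/h.
Outlet amounts (n = n₀ + ν ξ):
  U: 325.2 − 1(215) = 110.2
  M: 860.4 − 1(215) = 645.4
  R: 0 + 1(215) = 215
  Q: 0 + 1(215) = 215

215 lbmol/h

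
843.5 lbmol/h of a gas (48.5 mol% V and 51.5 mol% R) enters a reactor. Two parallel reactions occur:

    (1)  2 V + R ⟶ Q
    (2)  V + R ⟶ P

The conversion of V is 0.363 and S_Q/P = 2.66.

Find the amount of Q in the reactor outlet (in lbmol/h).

62.5 lbmol/h

Conversion of V: V consumed = 0.363 × 409.1 = 148.5 lbmol/h = 2ξ₁ + 1ξ₂.
Selectivity: 1ξ₁ / (1ξ₂) = 2.66 → ξ₁ = 2.66 ξ₂.
Substitute: (2·2.66 + 1) ξ₂ = 148.5 → ξ₂ = 23.5 lbmol/h, ξ₁ = 62.5 lbmol/h.
Outlet amounts (n = n₀ + Σ ν·ξ):
  V: 409.1 − 2(62.5) − 1(23.5) = 260.6
  R: 434.4 − 1(62.5) − 1(23.5) = 348.4
  Q: 0 + 1(62.5) = 62.5
  P: 0 + 1(23.5) = 23.5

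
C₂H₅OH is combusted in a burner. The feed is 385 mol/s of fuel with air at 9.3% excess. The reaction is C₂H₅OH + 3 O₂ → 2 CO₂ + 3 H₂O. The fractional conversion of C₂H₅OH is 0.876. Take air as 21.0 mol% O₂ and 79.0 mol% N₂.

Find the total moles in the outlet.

6730 mol/s

Stoichiometric O₂ = 3 × 385 = 1155 mol/s; O₂ fed = 1155 × 1.093 = 1262 mol/s.
N₂ fed = 1262 × 79/21 = 4749 mol/s.
Fuel reacted = 0.876 × 385 → ξ = 337.3 mol/s.
Outlet (n = n₀ + ν ξ):
  C₂H₅OH: 385 − 1(337.3) = 47.74
  O₂: 1262 − 3(337.3) = 250.6
  N₂: 4749 (inert)
  CO₂: 0 + 2(337.3) = 674.5
  H₂O: 0 + 3(337.3) = 1012
Total out = 47.74 + 250.6 + 4749 + 674.5 + 1012 = 6734 mol/s.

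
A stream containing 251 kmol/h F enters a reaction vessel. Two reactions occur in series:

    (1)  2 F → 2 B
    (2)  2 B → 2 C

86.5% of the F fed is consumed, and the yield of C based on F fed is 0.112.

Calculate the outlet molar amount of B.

Conversion of F: F consumed = 2ξ₁ = 0.865 × 251 → ξ₁ = 108.6 kmol/h.
Yield of C: 2ξ₂ / 251 = 0.112 → ξ₂ = 14.06 kmol/h.
Outlet amounts (n = n₀ + Σ ν·ξ):
  F: 251 − 2(108.6) = 33.88
  B: 0 + 2(108.6) − 2(14.06) = 189
  C: 0 + 2(14.06) = 28.11

189 kmol/h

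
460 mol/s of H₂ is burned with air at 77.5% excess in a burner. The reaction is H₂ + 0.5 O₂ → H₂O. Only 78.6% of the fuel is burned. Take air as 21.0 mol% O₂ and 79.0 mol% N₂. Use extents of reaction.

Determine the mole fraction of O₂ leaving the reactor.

0.102

Stoichiometric O₂ = 0.5 × 460 = 230 mol/s; O₂ fed = 230 × 1.775 = 408.2 mol/s.
N₂ fed = 408.2 × 79/21 = 1536 mol/s.
Fuel reacted = 0.786 × 460 → ξ = 361.6 mol/s.
Outlet (n = n₀ + ν ξ):
  H₂: 460 − 1(361.6) = 98.44
  O₂: 408.2 − 0.5(361.6) = 227.5
  N₂: 1536 (inert)
  H₂O: 0 + 1(361.6) = 361.6
Total out = 2223 mol/s; y_O₂ = 227.5 / 2223 = 0.1023.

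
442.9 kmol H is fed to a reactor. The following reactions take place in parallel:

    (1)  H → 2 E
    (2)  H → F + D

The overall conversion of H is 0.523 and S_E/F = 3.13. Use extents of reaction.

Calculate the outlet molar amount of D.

Conversion of H: H consumed = 0.523 × 442.9 = 231.6 kmol = 1ξ₁ + 1ξ₂.
Selectivity: 2ξ₁ / (1ξ₂) = 3.13 → ξ₁ = 1.565 ξ₂.
Substitute: (1·1.565 + 1) ξ₂ = 231.6 → ξ₂ = 90.31 kmol, ξ₁ = 141.3 kmol.
Outlet amounts (n = n₀ + Σ ν·ξ):
  H: 442.9 − 1(141.3) − 1(90.31) = 211.3
  E: 0 + 2(141.3) = 282.7
  F: 0 + 1(90.31) = 90.31
  D: 0 + 1(90.31) = 90.31

90.3 kmol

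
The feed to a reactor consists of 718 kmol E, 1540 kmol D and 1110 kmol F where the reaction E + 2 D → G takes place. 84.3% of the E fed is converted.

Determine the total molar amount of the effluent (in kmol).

E reacted = 0.843 × 718 = 605.3 kmol; ν_E = −1, so ξ = 605.3/1 = 605.3 kmol.
Outlet amounts (n = n₀ + ν ξ):
  E: 718 − 1(605.3) = 112.7
  D: 1540 − 2(605.3) = 329.5
  G: 0 + 1(605.3) = 605.3
  F: 1110 (inert)
Total out = 112.7 + 329.5 + 605.3 + 1110 = 2157 kmol.

2160 kmol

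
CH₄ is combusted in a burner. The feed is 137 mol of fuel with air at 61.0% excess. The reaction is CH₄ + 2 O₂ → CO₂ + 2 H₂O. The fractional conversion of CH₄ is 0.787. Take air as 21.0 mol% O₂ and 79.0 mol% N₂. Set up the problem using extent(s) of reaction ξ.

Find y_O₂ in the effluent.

Stoichiometric O₂ = 2 × 137 = 274 mol; O₂ fed = 274 × 1.610 = 441.1 mol.
N₂ fed = 441.1 × 79/21 = 1660 mol.
Fuel reacted = 0.787 × 137 → ξ = 107.8 mol.
Outlet (n = n₀ + ν ξ):
  CH₄: 137 − 1(107.8) = 29.18
  O₂: 441.1 − 2(107.8) = 225.5
  N₂: 1660 (inert)
  CO₂: 0 + 1(107.8) = 107.8
  H₂O: 0 + 2(107.8) = 215.6
Total out = 2238 mol; y_O₂ = 225.5 / 2238 = 0.1008.

0.101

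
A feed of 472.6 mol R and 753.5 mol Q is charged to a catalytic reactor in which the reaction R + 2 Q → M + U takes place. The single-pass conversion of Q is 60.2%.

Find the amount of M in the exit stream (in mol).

Q reacted = 0.602 × 753.5 = 453.6 mol; ν_Q = −2, so ξ = 453.6/2 = 226.8 mol.
Outlet amounts (n = n₀ + ν ξ):
  R: 472.6 − 1(226.8) = 245.8
  Q: 753.5 − 2(226.8) = 299.9
  M: 0 + 1(226.8) = 226.8
  U: 0 + 1(226.8) = 226.8

227 mol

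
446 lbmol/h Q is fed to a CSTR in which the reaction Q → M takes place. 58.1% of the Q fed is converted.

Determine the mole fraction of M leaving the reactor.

0.581

Q reacted = 0.581 × 446 = 259.1 lbmol/h; ν_Q = −1, so ξ = 259.1/1 = 259.1 lbmol/h.
Outlet amounts (n = n₀ + ν ξ):
  Q: 446 − 1(259.1) = 186.9
  M: 0 + 1(259.1) = 259.1
Total out = 446 lbmol/h; y_M = 259.1 / 446 = 0.581.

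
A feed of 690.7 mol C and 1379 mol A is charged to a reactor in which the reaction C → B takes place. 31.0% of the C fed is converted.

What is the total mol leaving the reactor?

C reacted = 0.31 × 690.7 = 214.1 mol; ν_C = −1, so ξ = 214.1/1 = 214.1 mol.
Outlet amounts (n = n₀ + ν ξ):
  C: 690.7 − 1(214.1) = 476.6
  B: 0 + 1(214.1) = 214.1
  A: 1379 (inert)
Total out = 476.6 + 214.1 + 1379 = 2070 mol.

2070 mol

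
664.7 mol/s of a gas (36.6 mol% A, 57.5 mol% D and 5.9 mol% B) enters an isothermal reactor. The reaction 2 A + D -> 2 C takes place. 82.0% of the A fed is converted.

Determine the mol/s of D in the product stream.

A reacted = 0.82 × 243.3 = 199.5 mol/s; ν_A = −2, so ξ = 199.5/2 = 99.74 mol/s.
Outlet amounts (n = n₀ + ν ξ):
  A: 243.3 − 2(99.74) = 43.79
  D: 382.2 − 1(99.74) = 282.5
  C: 0 + 2(99.74) = 199.5
  B: 39.22 (inert)

282 mol/s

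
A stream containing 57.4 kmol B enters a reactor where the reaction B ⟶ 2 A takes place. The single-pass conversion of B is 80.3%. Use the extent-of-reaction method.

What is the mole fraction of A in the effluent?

0.891

B reacted = 0.803 × 57.4 = 46.09 kmol; ν_B = −1, so ξ = 46.09/1 = 46.09 kmol.
Outlet amounts (n = n₀ + ν ξ):
  B: 57.4 − 1(46.09) = 11.31
  A: 0 + 2(46.09) = 92.18
Total out = 103.5 kmol; y_A = 92.18 / 103.5 = 0.8907.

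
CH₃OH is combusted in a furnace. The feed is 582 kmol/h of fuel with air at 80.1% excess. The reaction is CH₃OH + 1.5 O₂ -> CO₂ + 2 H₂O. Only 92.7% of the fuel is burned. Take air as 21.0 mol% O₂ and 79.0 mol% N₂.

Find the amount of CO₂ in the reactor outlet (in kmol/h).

540 kmol/h

Stoichiometric O₂ = 1.5 × 582 = 873 kmol/h; O₂ fed = 873 × 1.801 = 1572 kmol/h.
N₂ fed = 1572 × 79/21 = 5915 kmol/h.
Fuel reacted = 0.927 × 582 → ξ = 539.5 kmol/h.
Outlet (n = n₀ + ν ξ):
  CH₃OH: 582 − 1(539.5) = 42.49
  O₂: 1572 − 1.5(539.5) = 763
  N₂: 5915 (inert)
  CO₂: 0 + 1(539.5) = 539.5
  H₂O: 0 + 2(539.5) = 1079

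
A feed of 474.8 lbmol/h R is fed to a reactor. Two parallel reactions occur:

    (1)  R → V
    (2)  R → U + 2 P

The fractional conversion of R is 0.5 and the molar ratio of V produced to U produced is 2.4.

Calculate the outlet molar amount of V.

168 lbmol/h

Conversion of R: R consumed = 0.5 × 474.8 = 237.4 lbmol/h = 1ξ₁ + 1ξ₂.
Selectivity: 1ξ₁ / (1ξ₂) = 2.4 → ξ₁ = 2.4 ξ₂.
Substitute: (1·2.4 + 1) ξ₂ = 237.4 → ξ₂ = 69.82 lbmol/h, ξ₁ = 167.6 lbmol/h.
Outlet amounts (n = n₀ + Σ ν·ξ):
  R: 474.8 − 1(167.6) − 1(69.82) = 237.4
  V: 0 + 1(167.6) = 167.6
  U: 0 + 1(69.82) = 69.82
  P: 0 + 2(69.82) = 139.6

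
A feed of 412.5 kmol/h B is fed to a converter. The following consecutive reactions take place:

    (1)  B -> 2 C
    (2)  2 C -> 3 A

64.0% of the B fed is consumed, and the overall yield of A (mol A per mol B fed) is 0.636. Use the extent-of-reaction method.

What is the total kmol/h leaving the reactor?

764 kmol/h

Conversion of B: B consumed = 1ξ₁ = 0.64 × 412.5 → ξ₁ = 264 kmol/h.
Yield of A: 3ξ₂ / 412.5 = 0.636 → ξ₂ = 87.45 kmol/h.
Outlet amounts (n = n₀ + Σ ν·ξ):
  B: 412.5 − 1(264) = 148.5
  C: 0 + 2(264) − 2(87.45) = 353.1
  A: 0 + 3(87.45) = 262.4
Total out = 148.5 + 353.1 + 262.4 = 764 kmol/h.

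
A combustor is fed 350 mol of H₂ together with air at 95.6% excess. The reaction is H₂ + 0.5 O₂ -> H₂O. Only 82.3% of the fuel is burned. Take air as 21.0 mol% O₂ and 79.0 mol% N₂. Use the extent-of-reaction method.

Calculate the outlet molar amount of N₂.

1290 mol

Stoichiometric O₂ = 0.5 × 350 = 175 mol; O₂ fed = 175 × 1.956 = 342.3 mol.
N₂ fed = 342.3 × 79/21 = 1288 mol.
Fuel reacted = 0.823 × 350 → ξ = 288.1 mol.
Outlet (n = n₀ + ν ξ):
  H₂: 350 − 1(288.1) = 61.95
  O₂: 342.3 − 0.5(288.1) = 198.3
  N₂: 1288 (inert)
  H₂O: 0 + 1(288.1) = 288.1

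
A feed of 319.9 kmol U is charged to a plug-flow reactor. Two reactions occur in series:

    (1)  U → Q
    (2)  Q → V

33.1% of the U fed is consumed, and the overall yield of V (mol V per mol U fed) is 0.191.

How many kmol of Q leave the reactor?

44.8 kmol

Conversion of U: U consumed = 1ξ₁ = 0.331 × 319.9 → ξ₁ = 105.9 kmol.
Yield of V: 1ξ₂ / 319.9 = 0.191 → ξ₂ = 61.1 kmol.
Outlet amounts (n = n₀ + Σ ν·ξ):
  U: 319.9 − 1(105.9) = 214
  Q: 0 + 1(105.9) − 1(61.1) = 44.79
  V: 0 + 1(61.1) = 61.1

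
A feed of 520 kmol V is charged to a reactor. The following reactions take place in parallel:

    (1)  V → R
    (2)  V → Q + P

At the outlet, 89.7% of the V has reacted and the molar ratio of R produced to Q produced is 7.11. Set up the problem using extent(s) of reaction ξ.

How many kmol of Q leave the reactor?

57.5 kmol

Conversion of V: V consumed = 0.897 × 520 = 466.4 kmol = 1ξ₁ + 1ξ₂.
Selectivity: 1ξ₁ / (1ξ₂) = 7.11 → ξ₁ = 7.11 ξ₂.
Substitute: (1·7.11 + 1) ξ₂ = 466.4 → ξ₂ = 57.51 kmol, ξ₁ = 408.9 kmol.
Outlet amounts (n = n₀ + Σ ν·ξ):
  V: 520 − 1(408.9) − 1(57.51) = 53.56
  R: 0 + 1(408.9) = 408.9
  Q: 0 + 1(57.51) = 57.51
  P: 0 + 1(57.51) = 57.51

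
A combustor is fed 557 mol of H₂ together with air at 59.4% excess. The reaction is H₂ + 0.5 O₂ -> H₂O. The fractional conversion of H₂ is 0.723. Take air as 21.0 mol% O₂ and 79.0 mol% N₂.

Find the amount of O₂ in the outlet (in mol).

Stoichiometric O₂ = 0.5 × 557 = 278.5 mol; O₂ fed = 278.5 × 1.594 = 443.9 mol.
N₂ fed = 443.9 × 79/21 = 1670 mol.
Fuel reacted = 0.723 × 557 → ξ = 402.7 mol.
Outlet (n = n₀ + ν ξ):
  H₂: 557 − 1(402.7) = 154.3
  O₂: 443.9 − 0.5(402.7) = 242.6
  N₂: 1670 (inert)
  H₂O: 0 + 1(402.7) = 402.7

243 mol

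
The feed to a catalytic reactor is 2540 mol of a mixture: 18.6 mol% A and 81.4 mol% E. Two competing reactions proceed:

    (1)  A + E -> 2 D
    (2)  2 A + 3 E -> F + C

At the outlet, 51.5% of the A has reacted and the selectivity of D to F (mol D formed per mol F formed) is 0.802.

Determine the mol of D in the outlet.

Conversion of A: A consumed = 0.515 × 472.4 = 243.3 mol = 1ξ₁ + 2ξ₂.
Selectivity: 2ξ₁ / (1ξ₂) = 0.802 → ξ₁ = 0.401 ξ₂.
Substitute: (1·0.401 + 2) ξ₂ = 243.3 → ξ₂ = 101.3 mol, ξ₁ = 40.64 mol.
Outlet amounts (n = n₀ + Σ ν·ξ):
  A: 472.4 − 1(40.64) − 2(101.3) = 229.1
  E: 2068 − 1(40.64) − 3(101.3) = 1723
  D: 0 + 2(40.64) = 81.27
  F: 0 + 1(101.3) = 101.3
  C: 0 + 1(101.3) = 101.3

81.3 mol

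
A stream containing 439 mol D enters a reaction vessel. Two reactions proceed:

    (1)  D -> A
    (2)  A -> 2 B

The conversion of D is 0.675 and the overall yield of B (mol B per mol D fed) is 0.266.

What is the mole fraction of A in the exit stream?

Conversion of D: D consumed = 1ξ₁ = 0.675 × 439 → ξ₁ = 296.3 mol.
Yield of B: 2ξ₂ / 439 = 0.266 → ξ₂ = 58.39 mol.
Outlet amounts (n = n₀ + Σ ν·ξ):
  D: 439 − 1(296.3) = 142.7
  A: 0 + 1(296.3) − 1(58.39) = 237.9
  B: 0 + 2(58.39) = 116.8
Total out = 497.4 mol; y_A = 237.9 / 497.4 = 0.4784.

0.478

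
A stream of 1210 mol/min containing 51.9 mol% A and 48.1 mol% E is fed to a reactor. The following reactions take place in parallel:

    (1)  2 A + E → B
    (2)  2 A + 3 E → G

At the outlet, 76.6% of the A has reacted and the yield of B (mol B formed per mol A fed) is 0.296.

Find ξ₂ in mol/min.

ξ₂ = 54.6 mol/min

Yield of B: 1ξ₁ / 628 = 0.296 → ξ₁ = 185.9 mol/min.
Conversion of A: 2ξ₁ + 2ξ₂ = 0.766 × 628 = 481 → ξ₂ = 54.64 mol/min.
Outlet amounts (n = n₀ + Σ ν·ξ):
  A: 628 − 2(185.9) − 2(54.64) = 146.9
  E: 582 − 1(185.9) − 3(54.64) = 232.2
  B: 0 + 1(185.9) = 185.9
  G: 0 + 1(54.64) = 54.64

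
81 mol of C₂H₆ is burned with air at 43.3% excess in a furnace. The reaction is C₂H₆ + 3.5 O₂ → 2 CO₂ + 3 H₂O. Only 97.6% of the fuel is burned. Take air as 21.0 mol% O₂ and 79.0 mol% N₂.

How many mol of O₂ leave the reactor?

Stoichiometric O₂ = 3.5 × 81 = 283.5 mol; O₂ fed = 283.5 × 1.433 = 406.3 mol.
N₂ fed = 406.3 × 79/21 = 1528 mol.
Fuel reacted = 0.976 × 81 → ξ = 79.06 mol.
Outlet (n = n₀ + ν ξ):
  C₂H₆: 81 − 1(79.06) = 1.944
  O₂: 406.3 − 3.5(79.06) = 129.6
  N₂: 1528 (inert)
  CO₂: 0 + 2(79.06) = 158.1
  H₂O: 0 + 3(79.06) = 237.2

130 mol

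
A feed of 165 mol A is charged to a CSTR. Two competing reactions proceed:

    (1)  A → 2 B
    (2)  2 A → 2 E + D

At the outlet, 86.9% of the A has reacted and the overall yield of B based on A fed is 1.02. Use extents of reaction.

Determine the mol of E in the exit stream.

59.2 mol

Yield of B: 2ξ₁ / 165 = 1.02 → ξ₁ = 84.15 mol.
Conversion of A: 1ξ₁ + 2ξ₂ = 0.869 × 165 = 143.4 → ξ₂ = 29.62 mol.
Outlet amounts (n = n₀ + Σ ν·ξ):
  A: 165 − 1(84.15) − 2(29.62) = 21.62
  B: 0 + 2(84.15) = 168.3
  E: 0 + 2(29.62) = 59.23
  D: 0 + 1(29.62) = 29.62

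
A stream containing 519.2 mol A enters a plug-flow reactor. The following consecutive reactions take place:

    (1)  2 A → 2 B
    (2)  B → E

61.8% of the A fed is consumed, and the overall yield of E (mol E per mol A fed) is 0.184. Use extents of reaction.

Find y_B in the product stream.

Conversion of A: A consumed = 2ξ₁ = 0.618 × 519.2 → ξ₁ = 160.4 mol.
Yield of E: 1ξ₂ / 519.2 = 0.184 → ξ₂ = 95.53 mol.
Outlet amounts (n = n₀ + Σ ν·ξ):
  A: 519.2 − 2(160.4) = 198.3
  B: 0 + 2(160.4) − 1(95.53) = 225.3
  E: 0 + 1(95.53) = 95.53
Total out = 519.2 mol; y_B = 225.3 / 519.2 = 0.434.

0.434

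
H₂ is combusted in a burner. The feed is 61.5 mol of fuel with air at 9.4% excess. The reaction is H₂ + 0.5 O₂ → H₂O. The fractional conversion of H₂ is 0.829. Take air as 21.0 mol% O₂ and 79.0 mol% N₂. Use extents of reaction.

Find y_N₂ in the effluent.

Stoichiometric O₂ = 0.5 × 61.5 = 30.75 mol; O₂ fed = 30.75 × 1.094 = 33.64 mol.
N₂ fed = 33.64 × 79/21 = 126.6 mol.
Fuel reacted = 0.829 × 61.5 → ξ = 50.98 mol.
Outlet (n = n₀ + ν ξ):
  H₂: 61.5 − 1(50.98) = 10.52
  O₂: 33.64 − 0.5(50.98) = 8.149
  N₂: 126.6 (inert)
  H₂O: 0 + 1(50.98) = 50.98
Total out = 196.2 mol; y_N₂ = 126.6 / 196.2 = 0.645.

0.645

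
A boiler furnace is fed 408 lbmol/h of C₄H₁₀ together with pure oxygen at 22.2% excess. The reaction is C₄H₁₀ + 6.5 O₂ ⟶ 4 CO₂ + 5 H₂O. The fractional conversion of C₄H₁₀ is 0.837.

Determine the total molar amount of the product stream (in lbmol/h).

4160 lbmol/h

Stoichiometric O₂ = 6.5 × 408 = 2652 lbmol/h; O₂ fed = 2652 × 1.222 = 3241 lbmol/h.
Fuel reacted = 0.837 × 408 → ξ = 341.5 lbmol/h.
Outlet (n = n₀ + ν ξ):
  C₄H₁₀: 408 − 1(341.5) = 66.5
  O₂: 3241 − 6.5(341.5) = 1021
  CO₂: 0 + 4(341.5) = 1366
  H₂O: 0 + 5(341.5) = 1707
Total out = 66.5 + 1021 + 1366 + 1707 = 4161 lbmol/h.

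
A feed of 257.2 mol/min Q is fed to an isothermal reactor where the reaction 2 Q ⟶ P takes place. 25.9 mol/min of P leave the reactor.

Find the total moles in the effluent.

231 mol/min

For P: n = n₀ + 1ξ → 25.9 = 0 + 1ξ, giving ξ = 25.9 mol/min.
Outlet amounts (n = n₀ + ν ξ):
  Q: 257.2 − 2(25.9) = 205.4
  P: 0 + 1(25.9) = 25.9
Total out = 205.4 + 25.9 = 231.3 mol/min.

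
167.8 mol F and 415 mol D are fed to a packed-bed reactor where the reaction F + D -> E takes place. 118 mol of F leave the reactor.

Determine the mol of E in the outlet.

For F: n = n₀ − 1ξ → 118 = 167.8 − 1ξ, giving ξ = 49.8 mol.
Outlet amounts (n = n₀ + ν ξ):
  F: 167.8 − 1(49.8) = 118
  D: 415 − 1(49.8) = 365.2
  E: 0 + 1(49.8) = 49.8

49.8 mol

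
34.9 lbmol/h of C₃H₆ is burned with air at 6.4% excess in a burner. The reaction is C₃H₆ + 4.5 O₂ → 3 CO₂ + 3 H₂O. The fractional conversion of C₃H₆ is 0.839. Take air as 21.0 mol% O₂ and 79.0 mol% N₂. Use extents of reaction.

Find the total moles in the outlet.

845 lbmol/h

Stoichiometric O₂ = 4.5 × 34.9 = 157 lbmol/h; O₂ fed = 157 × 1.064 = 167.1 lbmol/h.
N₂ fed = 167.1 × 79/21 = 628.6 lbmol/h.
Fuel reacted = 0.839 × 34.9 → ξ = 29.28 lbmol/h.
Outlet (n = n₀ + ν ξ):
  C₃H₆: 34.9 − 1(29.28) = 5.619
  O₂: 167.1 − 4.5(29.28) = 35.34
  N₂: 628.6 (inert)
  CO₂: 0 + 3(29.28) = 87.84
  H₂O: 0 + 3(29.28) = 87.84
Total out = 5.619 + 35.34 + 628.6 + 87.84 + 87.84 = 845.3 lbmol/h.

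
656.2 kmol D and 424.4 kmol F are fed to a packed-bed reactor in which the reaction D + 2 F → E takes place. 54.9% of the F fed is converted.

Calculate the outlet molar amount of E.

F reacted = 0.549 × 424.4 = 233 kmol; ν_F = −2, so ξ = 233/2 = 116.5 kmol.
Outlet amounts (n = n₀ + ν ξ):
  D: 656.2 − 1(116.5) = 539.7
  F: 424.4 − 2(116.5) = 191.4
  E: 0 + 1(116.5) = 116.5

116 kmol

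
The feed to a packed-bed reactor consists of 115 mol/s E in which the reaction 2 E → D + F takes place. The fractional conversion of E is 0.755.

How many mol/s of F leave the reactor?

43.4 mol/s

E reacted = 0.755 × 115 = 86.83 mol/s; ν_E = −2, so ξ = 86.83/2 = 43.41 mol/s.
Outlet amounts (n = n₀ + ν ξ):
  E: 115 − 2(43.41) = 28.17
  D: 0 + 1(43.41) = 43.41
  F: 0 + 1(43.41) = 43.41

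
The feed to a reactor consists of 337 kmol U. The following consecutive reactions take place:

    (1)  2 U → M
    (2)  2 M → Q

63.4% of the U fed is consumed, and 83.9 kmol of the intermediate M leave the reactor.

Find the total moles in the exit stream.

219 kmol

Conversion of U: U consumed = 2ξ₁ = 0.634 × 337 → ξ₁ = 106.8 kmol.
M balance: n_M = 0 + 1ξ₁ − 2ξ₂ = 83.9 → ξ₂ = (1·106.8 − 83.9)/2 = 11.46 kmol.
Outlet amounts (n = n₀ + Σ ν·ξ):
  U: 337 − 2(106.8) = 123.3
  M: 0 + 1(106.8) − 2(11.46) = 83.9
  Q: 0 + 1(11.46) = 11.46
Total out = 123.3 + 83.9 + 11.46 = 218.7 kmol.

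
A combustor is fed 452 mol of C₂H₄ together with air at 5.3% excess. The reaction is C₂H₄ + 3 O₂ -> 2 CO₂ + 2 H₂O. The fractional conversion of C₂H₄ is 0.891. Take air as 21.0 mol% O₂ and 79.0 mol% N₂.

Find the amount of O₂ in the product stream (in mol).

Stoichiometric O₂ = 3 × 452 = 1356 mol; O₂ fed = 1356 × 1.053 = 1428 mol.
N₂ fed = 1428 × 79/21 = 5372 mol.
Fuel reacted = 0.891 × 452 → ξ = 402.7 mol.
Outlet (n = n₀ + ν ξ):
  C₂H₄: 452 − 1(402.7) = 49.27
  O₂: 1428 − 3(402.7) = 219.7
  N₂: 5372 (inert)
  CO₂: 0 + 2(402.7) = 805.5
  H₂O: 0 + 2(402.7) = 805.5

220 mol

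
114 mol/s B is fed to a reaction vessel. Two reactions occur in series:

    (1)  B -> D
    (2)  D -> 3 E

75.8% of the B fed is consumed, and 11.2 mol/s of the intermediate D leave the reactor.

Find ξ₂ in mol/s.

ξ₂ = 75.2 mol/s

Conversion of B: B consumed = 1ξ₁ = 0.758 × 114 → ξ₁ = 86.41 mol/s.
D balance: n_D = 0 + 1ξ₁ − 1ξ₂ = 11.2 → ξ₂ = (1·86.41 − 11.2)/1 = 75.21 mol/s.
Outlet amounts (n = n₀ + Σ ν·ξ):
  B: 114 − 1(86.41) = 27.59
  D: 0 + 1(86.41) − 1(75.21) = 11.2
  E: 0 + 3(75.21) = 225.6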